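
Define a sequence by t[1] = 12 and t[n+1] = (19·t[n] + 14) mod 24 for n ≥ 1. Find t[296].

2

t[1] = 12, t[2] = 2, t[3] = 4, t[4] = 18, t[5] = 20, t[6] = 10, t[7] = 12.
The sequence repeats with period 6.
(296 - 1) mod 6 = 1, so t[296] = t[2] = 2.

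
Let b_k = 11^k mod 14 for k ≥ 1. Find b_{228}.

1

Listing terms: b_1 = 11; b_2 = 9; b_3 = 1; b_4 = 11.
Since b_4 = b_1 = 11, the sequence is periodic with period 3.
(228 - 1) mod 3 = 2, so b_{228} = b_3 = 1.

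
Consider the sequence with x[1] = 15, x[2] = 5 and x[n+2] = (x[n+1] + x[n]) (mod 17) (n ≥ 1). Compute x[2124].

We have x[1] = 15; x[2] = 5; x[3] = 3; x[4] = 8; x[5] = 11; x[6] = 2; x[7] = 13; x[8] = 15; x[9] = 11; x[10] = 9; x[11] = 3; x[12] = 12; x[13] = 15; x[14] = 10; x[15] = 8; x[16] = 1; x[17] = 9; x[18] = 10; x[19] = 2; x[20] = 12; x[21] = 14; x[22] = 9; x[23] = 6; x[24] = 15; x[25] = 4; x[26] = 2; x[27] = 6; x[28] = 8; x[29] = 14; x[30] = 5; x[31] = 2; x[32] = 7; x[33] = 9; x[34] = 16; x[35] = 8; x[36] = 7; x[37] = 15; x[38] = 5.
Since (x[37], x[38]) = (x[1], x[2]) = (15, 5) (two consecutive terms determine the rest), the sequence is periodic with period 36.
(2124 - 1) mod 36 = 35, so x[2124] = x[36] = 7.

7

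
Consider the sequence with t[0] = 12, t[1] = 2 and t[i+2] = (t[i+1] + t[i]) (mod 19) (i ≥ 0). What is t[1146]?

t[0] = 12,  t[1] = 2,  t[2] = 14,  t[3] = 16,  t[4] = 11,  t[5] = 8,  t[6] = 0,  t[7] = 8,  t[8] = 8,  t[9] = 16,  t[10] = 5,  t[11] = 2,  t[12] = 7,  t[13] = 9,  t[14] = 16,  t[15] = 6,  t[16] = 3,  t[17] = 9,  t[18] = 12,  t[19] = 2.
The sequence repeats with period 18.
(1146 - 0) mod 18 = 12, so t[1146] = t[12] = 7.

7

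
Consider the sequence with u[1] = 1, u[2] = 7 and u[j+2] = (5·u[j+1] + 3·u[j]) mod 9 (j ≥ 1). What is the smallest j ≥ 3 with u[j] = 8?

5

We have u[1] = 1,  u[2] = 7,  u[3] = 2,  u[4] = 4,  u[5] = 8,  u[6] = 7,  u[7] = 5,  u[8] = 1,  u[9] = 2,  u[10] = 4.
Since (u[9], u[10]) = (u[3], u[4]) = (2, 4) (two consecutive terms determine the rest), the sequence is eventually periodic: after a pre-period of length 2 it cycles with period 6.
The value 8 first appears (with j ≥ 3) at u[5].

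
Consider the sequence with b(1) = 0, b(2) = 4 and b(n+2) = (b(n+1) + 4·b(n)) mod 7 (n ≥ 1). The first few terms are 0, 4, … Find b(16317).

5

Listing terms: b(1) = 0; b(2) = 4; b(3) = 4; b(4) = 6; b(5) = 1; b(6) = 4; b(7) = 1; b(8) = 3; b(9) = 0; b(10) = 5; b(11) = 5; b(12) = 4; b(13) = 3; b(14) = 5; b(15) = 3; b(16) = 2; b(17) = 0; b(18) = 1; b(19) = 1; b(20) = 5; b(21) = 2; b(22) = 1; b(23) = 2; b(24) = 6; b(25) = 0; b(26) = 3; b(27) = 3; b(28) = 1; b(29) = 6; b(30) = 3; b(31) = 6; b(32) = 4; b(33) = 0; b(34) = 2; b(35) = 2; b(36) = 3; b(37) = 4; b(38) = 2; b(39) = 4; b(40) = 5; b(41) = 0; b(42) = 6; b(43) = 6; b(44) = 2; b(45) = 5; b(46) = 6; b(47) = 5; b(48) = 1; b(49) = 0; b(50) = 4.
Since (b(49), b(50)) = (b(1), b(2)) = (0, 4) (two consecutive terms determine the rest), the sequence is periodic with period 48.
(16317 - 1) mod 48 = 44, so b(16317) = b(45) = 5.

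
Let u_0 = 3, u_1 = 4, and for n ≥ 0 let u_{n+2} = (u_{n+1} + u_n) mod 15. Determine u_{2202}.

7

We have u_0 = 3, u_1 = 4, u_2 = 7, u_3 = 11, u_4 = 3, u_5 = 14, u_6 = 2, u_7 = 1, u_8 = 3, u_9 = 4.
Since (u_8, u_9) = (u_0, u_1) = (3, 4) (two consecutive terms determine the rest), the sequence is periodic with period 8.
So u_{2202} = u_{0 + ((2202-0) mod 8)} = u_2 = 7.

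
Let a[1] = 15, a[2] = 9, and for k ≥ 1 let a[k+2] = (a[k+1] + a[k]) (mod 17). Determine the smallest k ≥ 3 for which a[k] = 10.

Computing terms: a[1] = 15, a[2] = 9, a[3] = 7, a[4] = 16, a[5] = 6, a[6] = 5, a[7] = 11, a[8] = 16, a[9] = 10, a[10] = 9, a[11] = 2, a[12] = 11, a[13] = 13, a[14] = 7, a[15] = 3, a[16] = 10, a[17] = 13, a[18] = 6, a[19] = 2, a[20] = 8, a[21] = 10, a[22] = 1, a[23] = 11, a[24] = 12, a[25] = 6, a[26] = 1, a[27] = 7, a[28] = 8, a[29] = 15, a[30] = 6, a[31] = 4, a[32] = 10, a[33] = 14, a[34] = 7, a[35] = 4, a[36] = 11, a[37] = 15, a[38] = 9.
Since (a[37], a[38]) = (a[1], a[2]) = (15, 9) (two consecutive terms determine the rest), the sequence is periodic with period 36.
The value 10 first appears (with k ≥ 3) at a[9].

9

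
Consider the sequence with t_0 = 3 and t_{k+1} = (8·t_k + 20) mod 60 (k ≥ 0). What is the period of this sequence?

Computing terms: t_0 = 3, t_1 = 44, t_2 = 12, t_3 = 56, t_4 = 48, t_5 = 44.
Since t_5 = t_1 = 44, the sequence is eventually periodic: after a pre-period of length 1 it cycles with period 4.

4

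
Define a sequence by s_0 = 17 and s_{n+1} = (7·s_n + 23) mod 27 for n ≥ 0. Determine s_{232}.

We have s_0 = 17; s_1 = 7; s_2 = 18; s_3 = 14; s_4 = 13; s_5 = 6; s_6 = 11; s_7 = 19; s_8 = 21; s_9 = 8; s_{10} = 25; s_{11} = 9; s_{12} = 5; s_{13} = 4; s_{14} = 24; s_{15} = 2; s_{16} = 10; s_{17} = 12; s_{18} = 26; s_{19} = 16; s_{20} = 0; s_{21} = 23; s_{22} = 22; s_{23} = 15; s_{24} = 20; s_{25} = 1; s_{26} = 3; s_{27} = 17.
The sequence repeats with period 27.
So s_{232} = s_{0 + ((232-0) mod 27)} = s_{16} = 10.

10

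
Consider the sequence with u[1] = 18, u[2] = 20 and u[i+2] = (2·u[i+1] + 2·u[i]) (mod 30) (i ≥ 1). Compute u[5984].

Computing terms: u[1] = 18, u[2] = 20, u[3] = 16, u[4] = 12, u[5] = 26, u[6] = 16, u[7] = 24, u[8] = 20, u[9] = 28, u[10] = 6, u[11] = 8, u[12] = 28, u[13] = 12, u[14] = 20, u[15] = 4, u[16] = 18, u[17] = 14, u[18] = 4, u[19] = 6, u[20] = 20, u[21] = 22, u[22] = 24, u[23] = 2, u[24] = 22, u[25] = 18, u[26] = 20.
Since (u[25], u[26]) = (u[1], u[2]) = (18, 20) (two consecutive terms determine the rest), the sequence is periodic with period 24.
So u[5984] = u[1 + ((5984-1) mod 24)] = u[8] = 20.

20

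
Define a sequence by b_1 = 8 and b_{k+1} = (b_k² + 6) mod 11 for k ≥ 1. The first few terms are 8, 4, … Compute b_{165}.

9

b_1 = 8; b_2 = 4; b_3 = 0; b_4 = 6; b_5 = 9; b_6 = 10; b_7 = 7; b_8 = 0.
Since b_8 = b_3 = 0, the sequence is eventually periodic: after a pre-period of length 2 it cycles with period 5.
For k ≥ 3, b_k depends only on (k - 3) mod 5. (165 - 3) mod 5 = 2, so b_{165} = b_5 = 9.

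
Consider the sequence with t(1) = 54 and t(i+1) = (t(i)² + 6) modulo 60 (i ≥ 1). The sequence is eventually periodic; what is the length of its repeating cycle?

Listing terms: t(1) = 54,  t(2) = 42,  t(3) = 30,  t(4) = 6,  t(5) = 42.
Since t(5) = t(2) = 42, the sequence is eventually periodic: after a pre-period of length 1 it cycles with period 3.

3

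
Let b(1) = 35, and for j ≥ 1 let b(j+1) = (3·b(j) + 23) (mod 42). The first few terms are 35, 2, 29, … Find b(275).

Computing terms: b(1) = 35; b(2) = 2; b(3) = 29; b(4) = 26; b(5) = 17; b(6) = 32; b(7) = 35.
Since b(7) = b(1) = 35, the sequence is periodic with period 6.
So b(275) = b(1 + ((275-1) mod 6)) = b(5) = 17.

17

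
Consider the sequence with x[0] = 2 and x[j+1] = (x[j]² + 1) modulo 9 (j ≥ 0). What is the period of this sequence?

3

We have x[0] = 2,  x[1] = 5,  x[2] = 8,  x[3] = 2.
The sequence repeats with period 3.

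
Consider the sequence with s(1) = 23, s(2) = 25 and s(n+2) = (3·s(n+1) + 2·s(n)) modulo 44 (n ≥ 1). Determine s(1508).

9

s(1) = 23; s(2) = 25; s(3) = 33; s(4) = 17; s(5) = 29; s(6) = 33; s(7) = 25; s(8) = 9; s(9) = 33; s(10) = 29; s(11) = 21; s(12) = 33; s(13) = 9; s(14) = 5; s(15) = 33; s(16) = 21; s(17) = 41; s(18) = 33; s(19) = 5; s(20) = 37; s(21) = 33; s(22) = 41; s(23) = 13; s(24) = 33; s(25) = 37; s(26) = 1; s(27) = 33; s(28) = 13; s(29) = 17; s(30) = 33; s(31) = 1; s(32) = 25; s(33) = 33.
Since (s(32), s(33)) = (s(2), s(3)) = (25, 33) (two consecutive terms determine the rest), the sequence is eventually periodic: after a pre-period of length 1 it cycles with period 30.
For n ≥ 2, s(n) depends only on (n - 2) mod 30. (1508 - 2) mod 30 = 6, so s(1508) = s(8) = 9.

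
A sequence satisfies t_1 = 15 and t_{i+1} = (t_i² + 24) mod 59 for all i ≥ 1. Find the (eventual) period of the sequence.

3

t_1 = 15; t_2 = 13; t_3 = 16; t_4 = 44; t_5 = 13.
Since t_5 = t_2 = 13, the sequence is eventually periodic: after a pre-period of length 1 it cycles with period 3.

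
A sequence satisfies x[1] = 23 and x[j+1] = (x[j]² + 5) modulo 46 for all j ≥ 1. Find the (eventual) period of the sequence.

Listing terms: x[1] = 23,  x[2] = 28,  x[3] = 7,  x[4] = 8,  x[5] = 23.
The sequence repeats with period 4.

4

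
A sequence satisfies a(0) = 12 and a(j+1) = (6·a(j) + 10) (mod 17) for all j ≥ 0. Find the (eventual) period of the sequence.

Listing terms: a(0) = 12; a(1) = 14; a(2) = 9; a(3) = 13; a(4) = 3; a(5) = 11; a(6) = 8; a(7) = 7; a(8) = 1; a(9) = 16; a(10) = 4; a(11) = 0; a(12) = 10; a(13) = 2; a(14) = 5; a(15) = 6; a(16) = 12.
The sequence repeats with period 16.

16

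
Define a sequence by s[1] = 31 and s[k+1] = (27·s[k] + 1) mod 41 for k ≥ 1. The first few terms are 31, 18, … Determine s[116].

s[1] = 31,  s[2] = 18,  s[3] = 36,  s[4] = 30,  s[5] = 32,  s[6] = 4,  s[7] = 27,  s[8] = 33,  s[9] = 31.
The sequence repeats with period 8.
(116 - 1) mod 8 = 3, so s[116] = s[4] = 30.

30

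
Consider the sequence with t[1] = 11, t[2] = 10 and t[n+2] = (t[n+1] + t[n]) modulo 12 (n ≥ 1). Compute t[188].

10

Listing terms: t[1] = 11; t[2] = 10; t[3] = 9; t[4] = 7; t[5] = 4; t[6] = 11; t[7] = 3; t[8] = 2; t[9] = 5; t[10] = 7; t[11] = 0; t[12] = 7; t[13] = 7; t[14] = 2; t[15] = 9; t[16] = 11; t[17] = 8; t[18] = 7; t[19] = 3; t[20] = 10; t[21] = 1; t[22] = 11; t[23] = 0; t[24] = 11; t[25] = 11; t[26] = 10.
The sequence repeats with period 24.
(188 - 1) mod 24 = 19, so t[188] = t[20] = 10.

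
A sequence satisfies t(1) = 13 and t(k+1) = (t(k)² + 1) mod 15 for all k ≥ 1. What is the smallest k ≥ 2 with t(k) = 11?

3

Listing terms: t(1) = 13,  t(2) = 5,  t(3) = 11,  t(4) = 2,  t(5) = 5.
Since t(5) = t(2) = 5, the sequence is eventually periodic: after a pre-period of length 1 it cycles with period 3.
The value 11 first appears (with k ≥ 2) at t(3).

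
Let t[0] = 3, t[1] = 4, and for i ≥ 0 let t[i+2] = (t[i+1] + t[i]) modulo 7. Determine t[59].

3

Listing terms: t[0] = 3,  t[1] = 4,  t[2] = 0,  t[3] = 4,  t[4] = 4,  t[5] = 1,  t[6] = 5,  t[7] = 6,  t[8] = 4,  t[9] = 3,  t[10] = 0,  t[11] = 3,  t[12] = 3,  t[13] = 6,  t[14] = 2,  t[15] = 1,  t[16] = 3,  t[17] = 4.
Since (t[16], t[17]) = (t[0], t[1]) = (3, 4) (two consecutive terms determine the rest), the sequence is periodic with period 16.
(59 - 0) mod 16 = 11, so t[59] = t[11] = 3.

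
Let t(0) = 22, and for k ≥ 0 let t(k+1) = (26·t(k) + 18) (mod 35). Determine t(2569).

9

Listing terms: t(0) = 22, t(1) = 30, t(2) = 28, t(3) = 11, t(4) = 24, t(5) = 12, t(6) = 15, t(7) = 23, t(8) = 21, t(9) = 4, t(10) = 17, t(11) = 5, t(12) = 8, t(13) = 16, t(14) = 14, t(15) = 32, t(16) = 10, t(17) = 33, t(18) = 1, t(19) = 9, t(20) = 7, t(21) = 25, t(22) = 3, t(23) = 26, t(24) = 29, t(25) = 2, t(26) = 0, t(27) = 18, t(28) = 31, t(29) = 19, t(30) = 22.
Since t(30) = t(0) = 22, the sequence is periodic with period 30.
(2569 - 0) mod 30 = 19, so t(2569) = t(19) = 9.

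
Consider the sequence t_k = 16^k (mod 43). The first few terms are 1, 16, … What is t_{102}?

t_0 = 1, t_1 = 16, t_2 = 41, t_3 = 11, t_4 = 4, t_5 = 21, t_6 = 35, t_7 = 1.
The sequence repeats with period 7.
So t_{102} = t_{0 + ((102-0) mod 7)} = t_4 = 4.

4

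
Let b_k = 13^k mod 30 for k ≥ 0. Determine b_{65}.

Listing terms: b_0 = 1; b_1 = 13; b_2 = 19; b_3 = 7; b_4 = 1.
The sequence repeats with period 4.
So b_{65} = b_{0 + ((65-0) mod 4)} = b_1 = 13.

13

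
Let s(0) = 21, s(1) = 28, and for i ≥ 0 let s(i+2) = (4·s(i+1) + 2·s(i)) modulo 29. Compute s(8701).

We have s(0) = 21,  s(1) = 28,  s(2) = 9,  s(3) = 5,  s(4) = 9,  s(5) = 17,  s(6) = 28,  s(7) = 1,  s(8) = 2,  s(9) = 10,  s(10) = 15,  s(11) = 22,  s(12) = 2,  s(13) = 23,  s(14) = 9,  s(15) = 24,  s(16) = 27,  s(17) = 11,  s(18) = 11,  s(19) = 8,  s(20) = 25,  s(21) = 0,  s(22) = 21,  s(23) = 26,  s(24) = 1,  s(25) = 27,  s(26) = 23,  s(27) = 1,  s(28) = 21,  s(29) = 28.
Since (s(28), s(29)) = (s(0), s(1)) = (21, 28) (two consecutive terms determine the rest), the sequence is periodic with period 28.
So s(8701) = s(0 + ((8701-0) mod 28)) = s(21) = 0.

0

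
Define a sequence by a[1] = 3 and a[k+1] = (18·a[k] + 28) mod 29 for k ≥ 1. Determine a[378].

27

Listing terms: a[1] = 3, a[2] = 24, a[3] = 25, a[4] = 14, a[5] = 19, a[6] = 22, a[7] = 18, a[8] = 4, a[9] = 13, a[10] = 1, a[11] = 17, a[12] = 15, a[13] = 8, a[14] = 27, a[15] = 21, a[16] = 0, a[17] = 28, a[18] = 10, a[19] = 5, a[20] = 2, a[21] = 6, a[22] = 20, a[23] = 11, a[24] = 23, a[25] = 7, a[26] = 9, a[27] = 16, a[28] = 26, a[29] = 3.
The sequence repeats with period 28.
So a[378] = a[1 + ((378-1) mod 28)] = a[14] = 27.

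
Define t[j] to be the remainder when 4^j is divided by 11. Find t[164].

3

t[1] = 4, t[2] = 5, t[3] = 9, t[4] = 3, t[5] = 1, t[6] = 4.
The sequence repeats with period 5.
(164 - 1) mod 5 = 3, so t[164] = t[4] = 3.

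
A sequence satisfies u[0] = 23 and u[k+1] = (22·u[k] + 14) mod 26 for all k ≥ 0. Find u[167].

14

Listing terms: u[0] = 23; u[1] = 0; u[2] = 14; u[3] = 10; u[4] = 0.
Since u[4] = u[1] = 0, the sequence is eventually periodic: after a pre-period of length 1 it cycles with period 3.
For k ≥ 1, u[k] depends only on (k - 1) mod 3. (167 - 1) mod 3 = 1, so u[167] = u[2] = 14.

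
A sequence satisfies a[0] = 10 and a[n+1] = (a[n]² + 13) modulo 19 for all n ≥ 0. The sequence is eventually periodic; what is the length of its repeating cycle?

5

Computing terms: a[0] = 10; a[1] = 18; a[2] = 14; a[3] = 0; a[4] = 13; a[5] = 11; a[6] = 1; a[7] = 14.
Since a[7] = a[2] = 14, the sequence is eventually periodic: after a pre-period of length 2 it cycles with period 5.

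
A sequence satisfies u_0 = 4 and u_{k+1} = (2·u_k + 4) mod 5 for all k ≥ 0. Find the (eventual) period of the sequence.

We have u_0 = 4; u_1 = 2; u_2 = 3; u_3 = 0; u_4 = 4.
Since u_4 = u_0 = 4, the sequence is periodic with period 4.

4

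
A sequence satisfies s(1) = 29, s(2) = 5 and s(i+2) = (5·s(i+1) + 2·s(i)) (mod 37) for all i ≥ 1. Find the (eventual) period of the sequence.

36

s(1) = 29,  s(2) = 5,  s(3) = 9,  s(4) = 18,  s(5) = 34,  s(6) = 21,  s(7) = 25,  s(8) = 19,  s(9) = 34,  s(10) = 23,  s(11) = 35,  s(12) = 36,  s(13) = 28,  s(14) = 27,  s(15) = 6,  s(16) = 10,  s(17) = 25,  s(18) = 34,  s(19) = 35,  s(20) = 21,  s(21) = 27,  s(22) = 29,  s(23) = 14,  s(24) = 17,  s(25) = 2,  s(26) = 7,  s(27) = 2,  s(28) = 24,  s(29) = 13,  s(30) = 2,  s(31) = 36,  s(32) = 36,  s(33) = 30,  s(34) = 0,  s(35) = 23,  s(36) = 4,  s(37) = 29,  s(38) = 5.
Since (s(37), s(38)) = (s(1), s(2)) = (29, 5) (two consecutive terms determine the rest), the sequence is periodic with period 36.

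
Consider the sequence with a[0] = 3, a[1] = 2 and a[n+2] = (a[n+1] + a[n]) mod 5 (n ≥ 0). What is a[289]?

a[0] = 3; a[1] = 2; a[2] = 0; a[3] = 2; a[4] = 2; a[5] = 4; a[6] = 1; a[7] = 0; a[8] = 1; a[9] = 1; a[10] = 2; a[11] = 3; a[12] = 0; a[13] = 3; a[14] = 3; a[15] = 1; a[16] = 4; a[17] = 0; a[18] = 4; a[19] = 4; a[20] = 3; a[21] = 2.
The sequence repeats with period 20.
So a[289] = a[0 + ((289-0) mod 20)] = a[9] = 1.

1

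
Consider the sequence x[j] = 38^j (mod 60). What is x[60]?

Computing terms: x[1] = 38, x[2] = 4, x[3] = 32, x[4] = 16, x[5] = 8, x[6] = 4.
Since x[6] = x[2] = 4, the sequence is eventually periodic: after a pre-period of length 1 it cycles with period 4.
For j ≥ 2, x[j] depends only on (j - 2) mod 4. (60 - 2) mod 4 = 2, so x[60] = x[4] = 16.

16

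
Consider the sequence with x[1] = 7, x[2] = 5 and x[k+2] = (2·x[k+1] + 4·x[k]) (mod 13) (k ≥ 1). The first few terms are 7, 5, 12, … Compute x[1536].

Listing terms: x[1] = 7, x[2] = 5, x[3] = 12, x[4] = 5, x[5] = 6, x[6] = 6, x[7] = 10, x[8] = 5, x[9] = 11, x[10] = 3, x[11] = 11, x[12] = 8, x[13] = 8, x[14] = 9, x[15] = 11, x[16] = 6, x[17] = 4, x[18] = 6, x[19] = 2, x[20] = 2, x[21] = 12, x[22] = 6, x[23] = 8, x[24] = 1, x[25] = 8, x[26] = 7, x[27] = 7, x[28] = 3, x[29] = 8, x[30] = 2, x[31] = 10, x[32] = 2, x[33] = 5, x[34] = 5, x[35] = 4, x[36] = 2, x[37] = 7, x[38] = 9, x[39] = 7, x[40] = 11, x[41] = 11, x[42] = 1, x[43] = 7, x[44] = 5.
Since (x[43], x[44]) = (x[1], x[2]) = (7, 5) (two consecutive terms determine the rest), the sequence is periodic with period 42.
So x[1536] = x[1 + ((1536-1) mod 42)] = x[24] = 1.

1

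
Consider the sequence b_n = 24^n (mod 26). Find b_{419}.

Computing terms: b_1 = 24, b_2 = 4, b_3 = 18, b_4 = 16, b_5 = 20, b_6 = 12, b_7 = 2, b_8 = 22, b_9 = 8, b_{10} = 10, b_{11} = 6, b_{12} = 14, b_{13} = 24.
The sequence repeats with period 12.
So b_{419} = b_{1 + ((419-1) mod 12)} = b_{11} = 6.

6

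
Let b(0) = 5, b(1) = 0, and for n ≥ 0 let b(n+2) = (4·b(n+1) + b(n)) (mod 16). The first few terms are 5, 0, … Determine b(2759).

Listing terms: b(0) = 5; b(1) = 0; b(2) = 5; b(3) = 4; b(4) = 5; b(5) = 8; b(6) = 5; b(7) = 12; b(8) = 5; b(9) = 0.
Since (b(8), b(9)) = (b(0), b(1)) = (5, 0) (two consecutive terms determine the rest), the sequence is periodic with period 8.
(2759 - 0) mod 8 = 7, so b(2759) = b(7) = 12.

12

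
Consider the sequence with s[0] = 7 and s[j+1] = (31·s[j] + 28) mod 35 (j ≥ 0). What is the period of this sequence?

5

Computing terms: s[0] = 7,  s[1] = 0,  s[2] = 28,  s[3] = 21,  s[4] = 14,  s[5] = 7.
The sequence repeats with period 5.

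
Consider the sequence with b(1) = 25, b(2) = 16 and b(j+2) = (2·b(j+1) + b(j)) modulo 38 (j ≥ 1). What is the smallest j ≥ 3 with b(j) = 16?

4

We have b(1) = 25, b(2) = 16, b(3) = 19, b(4) = 16, b(5) = 13, b(6) = 4, b(7) = 21, b(8) = 8, b(9) = 37, b(10) = 6, b(11) = 11, b(12) = 28, b(13) = 29, b(14) = 10, b(15) = 11, b(16) = 32, b(17) = 37, b(18) = 30, b(19) = 21, b(20) = 34, b(21) = 13, b(22) = 22, b(23) = 19, b(24) = 22, b(25) = 25, b(26) = 34, b(27) = 17, b(28) = 30, b(29) = 1, b(30) = 32, b(31) = 27, b(32) = 10, b(33) = 9, b(34) = 28, b(35) = 27, b(36) = 6, b(37) = 1, b(38) = 8, b(39) = 17, b(40) = 4, b(41) = 25, b(42) = 16.
Since (b(41), b(42)) = (b(1), b(2)) = (25, 16) (two consecutive terms determine the rest), the sequence is periodic with period 40.
The value 16 first appears (with j ≥ 3) at b(4).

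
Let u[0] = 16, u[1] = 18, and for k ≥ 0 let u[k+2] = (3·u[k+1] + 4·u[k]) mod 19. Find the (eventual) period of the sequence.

Listing terms: u[0] = 16, u[1] = 18, u[2] = 4, u[3] = 8, u[4] = 2, u[5] = 0, u[6] = 8, u[7] = 5, u[8] = 9, u[9] = 9, u[10] = 6, u[11] = 16, u[12] = 15, u[13] = 14, u[14] = 7, u[15] = 1, u[16] = 12, u[17] = 2, u[18] = 16, u[19] = 18.
Since (u[18], u[19]) = (u[0], u[1]) = (16, 18) (two consecutive terms determine the rest), the sequence is periodic with period 18.

18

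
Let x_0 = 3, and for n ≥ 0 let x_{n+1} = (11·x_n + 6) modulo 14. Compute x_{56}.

1

x_0 = 3; x_1 = 11; x_2 = 1; x_3 = 3.
Since x_3 = x_0 = 3, the sequence is periodic with period 3.
So x_{56} = x_{0 + ((56-0) mod 3)} = x_2 = 1.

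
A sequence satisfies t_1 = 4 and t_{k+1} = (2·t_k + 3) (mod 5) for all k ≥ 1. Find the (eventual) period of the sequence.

4

Computing terms: t_1 = 4,  t_2 = 1,  t_3 = 0,  t_4 = 3,  t_5 = 4.
Since t_5 = t_1 = 4, the sequence is periodic with period 4.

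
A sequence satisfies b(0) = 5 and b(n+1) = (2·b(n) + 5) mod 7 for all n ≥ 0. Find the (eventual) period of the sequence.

Computing terms: b(0) = 5; b(1) = 1; b(2) = 0; b(3) = 5.
Since b(3) = b(0) = 5, the sequence is periodic with period 3.

3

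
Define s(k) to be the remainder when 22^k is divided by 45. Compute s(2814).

19

s(1) = 22, s(2) = 34, s(3) = 28, s(4) = 31, s(5) = 7, s(6) = 19, s(7) = 13, s(8) = 16, s(9) = 37, s(10) = 4, s(11) = 43, s(12) = 1, s(13) = 22.
The sequence repeats with period 12.
(2814 - 1) mod 12 = 5, so s(2814) = s(6) = 19.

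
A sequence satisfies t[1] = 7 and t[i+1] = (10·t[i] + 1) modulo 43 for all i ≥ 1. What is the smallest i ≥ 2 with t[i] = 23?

3

We have t[1] = 7,  t[2] = 28,  t[3] = 23,  t[4] = 16,  t[5] = 32,  t[6] = 20,  t[7] = 29,  t[8] = 33,  t[9] = 30,  t[10] = 0,  t[11] = 1,  t[12] = 11,  t[13] = 25,  t[14] = 36,  t[15] = 17,  t[16] = 42,  t[17] = 34,  t[18] = 40,  t[19] = 14,  t[20] = 12,  t[21] = 35,  t[22] = 7.
The sequence repeats with period 21.
The value 23 first appears (with i ≥ 2) at t[3].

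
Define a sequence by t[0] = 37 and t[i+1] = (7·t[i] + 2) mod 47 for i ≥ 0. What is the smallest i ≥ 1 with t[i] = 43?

Listing terms: t[0] = 37; t[1] = 26; t[2] = 43; t[3] = 21; t[4] = 8; t[5] = 11; t[6] = 32; t[7] = 38; t[8] = 33; t[9] = 45; t[10] = 35; t[11] = 12; t[12] = 39; t[13] = 40; t[14] = 0; t[15] = 2; t[16] = 16; t[17] = 20; t[18] = 1; t[19] = 9; t[20] = 18; t[21] = 34; t[22] = 5; t[23] = 37.
Since t[23] = t[0] = 37, the sequence is periodic with period 23.
The value 43 first appears (with i ≥ 1) at t[2].

2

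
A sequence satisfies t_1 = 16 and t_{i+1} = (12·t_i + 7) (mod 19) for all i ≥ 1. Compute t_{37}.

Listing terms: t_1 = 16,  t_2 = 9,  t_3 = 1,  t_4 = 0,  t_5 = 7,  t_6 = 15,  t_7 = 16.
The sequence repeats with period 6.
So t_{37} = t_{1 + ((37-1) mod 6)} = t_1 = 16.

16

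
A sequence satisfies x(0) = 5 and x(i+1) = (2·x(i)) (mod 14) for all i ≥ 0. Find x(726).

12

x(0) = 5; x(1) = 10; x(2) = 6; x(3) = 12; x(4) = 10.
Since x(4) = x(1) = 10, the sequence is eventually periodic: after a pre-period of length 1 it cycles with period 3.
For i ≥ 1, x(i) depends only on (i - 1) mod 3. (726 - 1) mod 3 = 2, so x(726) = x(3) = 12.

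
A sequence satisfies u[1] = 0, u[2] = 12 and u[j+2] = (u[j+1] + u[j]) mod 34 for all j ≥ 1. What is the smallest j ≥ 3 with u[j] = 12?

3

Listing terms: u[1] = 0,  u[2] = 12,  u[3] = 12,  u[4] = 24,  u[5] = 2,  u[6] = 26,  u[7] = 28,  u[8] = 20,  u[9] = 14,  u[10] = 0,  u[11] = 14,  u[12] = 14,  u[13] = 28,  u[14] = 8,  u[15] = 2,  u[16] = 10,  u[17] = 12,  u[18] = 22,  u[19] = 0,  u[20] = 22,  u[21] = 22,  u[22] = 10,  u[23] = 32,  u[24] = 8,  u[25] = 6,  u[26] = 14,  u[27] = 20,  u[28] = 0,  u[29] = 20,  u[30] = 20,  u[31] = 6,  u[32] = 26,  u[33] = 32,  u[34] = 24,  u[35] = 22,  u[36] = 12,  u[37] = 0,  u[38] = 12.
Since (u[37], u[38]) = (u[1], u[2]) = (0, 12) (two consecutive terms determine the rest), the sequence is periodic with period 36.
The value 12 first appears (with j ≥ 3) at u[3].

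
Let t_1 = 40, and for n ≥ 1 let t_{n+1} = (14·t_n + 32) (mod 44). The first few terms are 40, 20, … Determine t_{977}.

Listing terms: t_1 = 40, t_2 = 20, t_3 = 4, t_4 = 0, t_5 = 32, t_6 = 40.
The sequence repeats with period 5.
So t_{977} = t_{1 + ((977-1) mod 5)} = t_2 = 20.

20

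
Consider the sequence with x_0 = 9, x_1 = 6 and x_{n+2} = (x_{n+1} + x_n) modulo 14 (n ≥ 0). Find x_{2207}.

11

Computing terms: x_0 = 9, x_1 = 6, x_2 = 1, x_3 = 7, x_4 = 8, x_5 = 1, x_6 = 9, x_7 = 10, x_8 = 5, x_9 = 1, x_{10} = 6, x_{11} = 7, x_{12} = 13, x_{13} = 6, x_{14} = 5, x_{15} = 11, x_{16} = 2, x_{17} = 13, x_{18} = 1, x_{19} = 0, x_{20} = 1, x_{21} = 1, x_{22} = 2, x_{23} = 3, x_{24} = 5, x_{25} = 8, x_{26} = 13, x_{27} = 7, x_{28} = 6, x_{29} = 13, x_{30} = 5, x_{31} = 4, x_{32} = 9, x_{33} = 13, x_{34} = 8, x_{35} = 7, x_{36} = 1, x_{37} = 8, x_{38} = 9, x_{39} = 3, x_{40} = 12, x_{41} = 1, x_{42} = 13, x_{43} = 0, x_{44} = 13, x_{45} = 13, x_{46} = 12, x_{47} = 11, x_{48} = 9, x_{49} = 6.
Since (x_{48}, x_{49}) = (x_0, x_1) = (9, 6) (two consecutive terms determine the rest), the sequence is periodic with period 48.
So x_{2207} = x_{0 + ((2207-0) mod 48)} = x_{47} = 11.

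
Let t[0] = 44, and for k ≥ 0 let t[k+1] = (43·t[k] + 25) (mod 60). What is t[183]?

53

Listing terms: t[0] = 44,  t[1] = 57,  t[2] = 16,  t[3] = 53,  t[4] = 24,  t[5] = 37,  t[6] = 56,  t[7] = 33,  t[8] = 4,  t[9] = 17,  t[10] = 36,  t[11] = 13,  t[12] = 44.
Since t[12] = t[0] = 44, the sequence is periodic with period 12.
(183 - 0) mod 12 = 3, so t[183] = t[3] = 53.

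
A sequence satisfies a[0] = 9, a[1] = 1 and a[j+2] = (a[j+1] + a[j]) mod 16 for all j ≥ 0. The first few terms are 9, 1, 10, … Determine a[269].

0

Computing terms: a[0] = 9, a[1] = 1, a[2] = 10, a[3] = 11, a[4] = 5, a[5] = 0, a[6] = 5, a[7] = 5, a[8] = 10, a[9] = 15, a[10] = 9, a[11] = 8, a[12] = 1, a[13] = 9, a[14] = 10, a[15] = 3, a[16] = 13, a[17] = 0, a[18] = 13, a[19] = 13, a[20] = 10, a[21] = 7, a[22] = 1, a[23] = 8, a[24] = 9, a[25] = 1.
The sequence repeats with period 24.
So a[269] = a[0 + ((269-0) mod 24)] = a[5] = 0.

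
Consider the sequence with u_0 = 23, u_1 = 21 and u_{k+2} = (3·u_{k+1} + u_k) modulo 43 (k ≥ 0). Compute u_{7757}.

26

Listing terms: u_0 = 23; u_1 = 21; u_2 = 0; u_3 = 21; u_4 = 20; u_5 = 38; u_6 = 5; u_7 = 10; u_8 = 35; u_9 = 29; u_{10} = 36; u_{11} = 8; u_{12} = 17; u_{13} = 16; u_{14} = 22; u_{15} = 39; u_{16} = 10; u_{17} = 26; u_{18} = 2; u_{19} = 32; u_{20} = 12; u_{21} = 25; u_{22} = 1; u_{23} = 28; u_{24} = 42; u_{25} = 25; u_{26} = 31; u_{27} = 32; u_{28} = 41; u_{29} = 26; u_{30} = 33; u_{31} = 39; u_{32} = 21; u_{33} = 16; u_{34} = 26; u_{35} = 8; u_{36} = 7; u_{37} = 29; u_{38} = 8; u_{39} = 10; u_{40} = 38; u_{41} = 38; u_{42} = 23; u_{43} = 21.
The sequence repeats with period 42.
So u_{7757} = u_{0 + ((7757-0) mod 42)} = u_{29} = 26.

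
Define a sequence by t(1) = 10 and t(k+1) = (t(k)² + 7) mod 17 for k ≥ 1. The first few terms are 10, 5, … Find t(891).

3

We have t(1) = 10, t(2) = 5, t(3) = 15, t(4) = 11, t(5) = 9, t(6) = 3, t(7) = 16, t(8) = 8, t(9) = 3.
Since t(9) = t(6) = 3, the sequence is eventually periodic: after a pre-period of length 5 it cycles with period 3.
For k ≥ 6, t(k) depends only on (k - 6) mod 3. (891 - 6) mod 3 = 0, so t(891) = t(6) = 3.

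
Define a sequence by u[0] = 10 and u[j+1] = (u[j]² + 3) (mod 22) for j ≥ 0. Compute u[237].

Computing terms: u[0] = 10; u[1] = 15; u[2] = 8; u[3] = 1; u[4] = 4; u[5] = 19; u[6] = 12; u[7] = 15.
Since u[7] = u[1] = 15, the sequence is eventually periodic: after a pre-period of length 1 it cycles with period 6.
For j ≥ 1, u[j] depends only on (j - 1) mod 6. (237 - 1) mod 6 = 2, so u[237] = u[3] = 1.

1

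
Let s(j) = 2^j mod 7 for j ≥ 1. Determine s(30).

We have s(1) = 2, s(2) = 4, s(3) = 1, s(4) = 2.
The sequence repeats with period 3.
So s(30) = s(1 + ((30-1) mod 3)) = s(3) = 1.

1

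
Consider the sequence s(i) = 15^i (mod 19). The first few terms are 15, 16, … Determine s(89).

s(1) = 15; s(2) = 16; s(3) = 12; s(4) = 9; s(5) = 2; s(6) = 11; s(7) = 13; s(8) = 5; s(9) = 18; s(10) = 4; s(11) = 3; s(12) = 7; s(13) = 10; s(14) = 17; s(15) = 8; s(16) = 6; s(17) = 14; s(18) = 1; s(19) = 15.
Since s(19) = s(1) = 15, the sequence is periodic with period 18.
So s(89) = s(1 + ((89-1) mod 18)) = s(17) = 14.

14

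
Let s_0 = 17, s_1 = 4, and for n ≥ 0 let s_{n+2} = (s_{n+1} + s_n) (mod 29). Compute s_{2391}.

15

We have s_0 = 17,  s_1 = 4,  s_2 = 21,  s_3 = 25,  s_4 = 17,  s_5 = 13,  s_6 = 1,  s_7 = 14,  s_8 = 15,  s_9 = 0,  s_{10} = 15,  s_{11} = 15,  s_{12} = 1,  s_{13} = 16,  s_{14} = 17,  s_{15} = 4.
The sequence repeats with period 14.
So s_{2391} = s_{0 + ((2391-0) mod 14)} = s_{11} = 15.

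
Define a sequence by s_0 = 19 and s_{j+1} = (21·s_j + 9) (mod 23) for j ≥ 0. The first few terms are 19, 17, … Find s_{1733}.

14

s_0 = 19; s_1 = 17; s_2 = 21; s_3 = 13; s_4 = 6; s_5 = 20; s_6 = 15; s_7 = 2; s_8 = 5; s_9 = 22; s_{10} = 11; s_{11} = 10; s_{12} = 12; s_{13} = 8; s_{14} = 16; s_{15} = 0; s_{16} = 9; s_{17} = 14; s_{18} = 4; s_{19} = 1; s_{20} = 7; s_{21} = 18; s_{22} = 19.
Since s_{22} = s_0 = 19, the sequence is periodic with period 22.
(1733 - 0) mod 22 = 17, so s_{1733} = s_{17} = 14.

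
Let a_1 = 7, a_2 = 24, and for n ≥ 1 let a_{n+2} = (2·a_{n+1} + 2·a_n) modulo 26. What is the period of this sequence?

12

We have a_1 = 7,  a_2 = 24,  a_3 = 10,  a_4 = 16,  a_5 = 0,  a_6 = 6,  a_7 = 12,  a_8 = 10,  a_9 = 18,  a_{10} = 4,  a_{11} = 18,  a_{12} = 18,  a_{13} = 20,  a_{14} = 24,  a_{15} = 10.
Since (a_{14}, a_{15}) = (a_2, a_3) = (24, 10) (two consecutive terms determine the rest), the sequence is eventually periodic: after a pre-period of length 1 it cycles with period 12.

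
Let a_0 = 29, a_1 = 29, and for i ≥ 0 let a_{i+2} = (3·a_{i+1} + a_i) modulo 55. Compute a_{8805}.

48

We have a_0 = 29,  a_1 = 29,  a_2 = 6,  a_3 = 47,  a_4 = 37,  a_5 = 48,  a_6 = 16,  a_7 = 41,  a_8 = 29,  a_9 = 18,  a_{10} = 28,  a_{11} = 47,  a_{12} = 4,  a_{13} = 4,  a_{14} = 16,  a_{15} = 52,  a_{16} = 7,  a_{17} = 18,  a_{18} = 6,  a_{19} = 36,  a_{20} = 4,  a_{21} = 48,  a_{22} = 38,  a_{23} = 52,  a_{24} = 29,  a_{25} = 29.
The sequence repeats with period 24.
So a_{8805} = a_{0 + ((8805-0) mod 24)} = a_{21} = 48.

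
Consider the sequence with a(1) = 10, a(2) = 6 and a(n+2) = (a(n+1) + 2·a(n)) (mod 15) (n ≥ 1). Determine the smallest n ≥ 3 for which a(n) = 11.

3

Listing terms: a(1) = 10,  a(2) = 6,  a(3) = 11,  a(4) = 8,  a(5) = 0,  a(6) = 1,  a(7) = 1,  a(8) = 3,  a(9) = 5,  a(10) = 11,  a(11) = 6,  a(12) = 13,  a(13) = 10,  a(14) = 6.
The sequence repeats with period 12.
The value 11 first appears (with n ≥ 3) at a(3).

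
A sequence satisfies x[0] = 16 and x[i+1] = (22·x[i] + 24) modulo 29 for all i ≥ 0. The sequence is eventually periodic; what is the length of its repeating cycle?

14

Listing terms: x[0] = 16; x[1] = 28; x[2] = 2; x[3] = 10; x[4] = 12; x[5] = 27; x[6] = 9; x[7] = 19; x[8] = 7; x[9] = 4; x[10] = 25; x[11] = 23; x[12] = 8; x[13] = 26; x[14] = 16.
Since x[14] = x[0] = 16, the sequence is periodic with period 14.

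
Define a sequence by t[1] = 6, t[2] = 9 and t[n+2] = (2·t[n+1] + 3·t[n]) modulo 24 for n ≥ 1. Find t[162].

Listing terms: t[1] = 6; t[2] = 9; t[3] = 12; t[4] = 3; t[5] = 18; t[6] = 21; t[7] = 0; t[8] = 15; t[9] = 6; t[10] = 9.
The sequence repeats with period 8.
(162 - 1) mod 8 = 1, so t[162] = t[2] = 9.

9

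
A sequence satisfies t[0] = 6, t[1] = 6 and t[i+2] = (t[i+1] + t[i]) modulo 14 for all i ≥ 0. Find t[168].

8

We have t[0] = 6; t[1] = 6; t[2] = 12; t[3] = 4; t[4] = 2; t[5] = 6; t[6] = 8; t[7] = 0; t[8] = 8; t[9] = 8; t[10] = 2; t[11] = 10; t[12] = 12; t[13] = 8; t[14] = 6; t[15] = 0; t[16] = 6; t[17] = 6.
The sequence repeats with period 16.
So t[168] = t[0 + ((168-0) mod 16)] = t[8] = 8.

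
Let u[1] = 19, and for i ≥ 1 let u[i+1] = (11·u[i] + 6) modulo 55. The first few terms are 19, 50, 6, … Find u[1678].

6

Listing terms: u[1] = 19; u[2] = 50; u[3] = 6; u[4] = 17; u[5] = 28; u[6] = 39; u[7] = 50.
Since u[7] = u[2] = 50, the sequence is eventually periodic: after a pre-period of length 1 it cycles with period 5.
For i ≥ 2, u[i] depends only on (i - 2) mod 5. (1678 - 2) mod 5 = 1, so u[1678] = u[3] = 6.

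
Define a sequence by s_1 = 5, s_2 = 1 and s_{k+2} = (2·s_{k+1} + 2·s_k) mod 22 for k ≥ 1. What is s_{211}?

Listing terms: s_1 = 5; s_2 = 1; s_3 = 12; s_4 = 4; s_5 = 10; s_6 = 6; s_7 = 10; s_8 = 10; s_9 = 18; s_{10} = 12; s_{11} = 16; s_{12} = 12; s_{13} = 12; s_{14} = 4.
Since (s_{13}, s_{14}) = (s_3, s_4) = (12, 4) (two consecutive terms determine the rest), the sequence is eventually periodic: after a pre-period of length 2 it cycles with period 10.
For k ≥ 3, s_k depends only on (k - 3) mod 10. (211 - 3) mod 10 = 8, so s_{211} = s_{11} = 16.

16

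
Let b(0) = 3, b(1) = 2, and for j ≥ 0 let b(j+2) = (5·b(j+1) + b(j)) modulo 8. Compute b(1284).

Listing terms: b(0) = 3, b(1) = 2, b(2) = 5, b(3) = 3, b(4) = 4, b(5) = 7, b(6) = 7, b(7) = 2, b(8) = 1, b(9) = 7, b(10) = 4, b(11) = 3, b(12) = 3, b(13) = 2.
Since (b(12), b(13)) = (b(0), b(1)) = (3, 2) (two consecutive terms determine the rest), the sequence is periodic with period 12.
So b(1284) = b(0 + ((1284-0) mod 12)) = b(0) = 3.

3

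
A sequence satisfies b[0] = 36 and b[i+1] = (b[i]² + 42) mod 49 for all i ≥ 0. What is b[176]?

22

Listing terms: b[0] = 36; b[1] = 15; b[2] = 22; b[3] = 36.
The sequence repeats with period 3.
So b[176] = b[0 + ((176-0) mod 3)] = b[2] = 22.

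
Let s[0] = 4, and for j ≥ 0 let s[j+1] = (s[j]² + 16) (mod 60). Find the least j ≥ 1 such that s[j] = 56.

3

Listing terms: s[0] = 4; s[1] = 32; s[2] = 20; s[3] = 56; s[4] = 32.
Since s[4] = s[1] = 32, the sequence is eventually periodic: after a pre-period of length 1 it cycles with period 3.
The value 56 first appears (with j ≥ 1) at s[3].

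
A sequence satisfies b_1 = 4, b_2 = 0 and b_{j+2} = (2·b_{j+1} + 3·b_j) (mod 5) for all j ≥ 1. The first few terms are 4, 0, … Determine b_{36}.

We have b_1 = 4, b_2 = 0, b_3 = 2, b_4 = 4, b_5 = 4, b_6 = 0.
Since (b_5, b_6) = (b_1, b_2) = (4, 0) (two consecutive terms determine the rest), the sequence is periodic with period 4.
So b_{36} = b_{1 + ((36-1) mod 4)} = b_4 = 4.

4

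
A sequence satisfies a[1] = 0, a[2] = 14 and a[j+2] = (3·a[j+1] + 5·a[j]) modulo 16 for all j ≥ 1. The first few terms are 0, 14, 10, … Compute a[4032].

Listing terms: a[1] = 0, a[2] = 14, a[3] = 10, a[4] = 4, a[5] = 14, a[6] = 14, a[7] = 0, a[8] = 6, a[9] = 2, a[10] = 4, a[11] = 6, a[12] = 6, a[13] = 0, a[14] = 14.
Since (a[13], a[14]) = (a[1], a[2]) = (0, 14) (two consecutive terms determine the rest), the sequence is periodic with period 12.
So a[4032] = a[1 + ((4032-1) mod 12)] = a[12] = 6.

6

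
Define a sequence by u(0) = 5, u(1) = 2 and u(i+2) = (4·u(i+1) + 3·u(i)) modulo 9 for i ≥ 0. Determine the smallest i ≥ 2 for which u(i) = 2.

Computing terms: u(0) = 5, u(1) = 2, u(2) = 5, u(3) = 8, u(4) = 2, u(5) = 5.
Since (u(4), u(5)) = (u(1), u(2)) = (2, 5) (two consecutive terms determine the rest), the sequence is eventually periodic: after a pre-period of length 1 it cycles with period 3.
The value 2 next appears (with i ≥ 2) at u(4).

4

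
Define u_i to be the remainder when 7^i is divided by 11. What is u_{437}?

6

Listing terms: u_1 = 7, u_2 = 5, u_3 = 2, u_4 = 3, u_5 = 10, u_6 = 4, u_7 = 6, u_8 = 9, u_9 = 8, u_{10} = 1, u_{11} = 7.
Since u_{11} = u_1 = 7, the sequence is periodic with period 10.
(437 - 1) mod 10 = 6, so u_{437} = u_7 = 6.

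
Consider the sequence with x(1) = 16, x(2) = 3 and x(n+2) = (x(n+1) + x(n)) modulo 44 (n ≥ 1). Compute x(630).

x(1) = 16, x(2) = 3, x(3) = 19, x(4) = 22, x(5) = 41, x(6) = 19, x(7) = 16, x(8) = 35, x(9) = 7, x(10) = 42, x(11) = 5, x(12) = 3, x(13) = 8, x(14) = 11, x(15) = 19, x(16) = 30, x(17) = 5, x(18) = 35, x(19) = 40, x(20) = 31, x(21) = 27, x(22) = 14, x(23) = 41, x(24) = 11, x(25) = 8, x(26) = 19, x(27) = 27, x(28) = 2, x(29) = 29, x(30) = 31, x(31) = 16, x(32) = 3.
Since (x(31), x(32)) = (x(1), x(2)) = (16, 3) (two consecutive terms determine the rest), the sequence is periodic with period 30.
(630 - 1) mod 30 = 29, so x(630) = x(30) = 31.

31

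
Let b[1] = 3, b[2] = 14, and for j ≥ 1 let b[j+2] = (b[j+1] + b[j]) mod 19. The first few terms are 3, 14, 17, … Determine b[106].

b[1] = 3; b[2] = 14; b[3] = 17; b[4] = 12; b[5] = 10; b[6] = 3; b[7] = 13; b[8] = 16; b[9] = 10; b[10] = 7; b[11] = 17; b[12] = 5; b[13] = 3; b[14] = 8; b[15] = 11; b[16] = 0; b[17] = 11; b[18] = 11; b[19] = 3; b[20] = 14.
The sequence repeats with period 18.
So b[106] = b[1 + ((106-1) mod 18)] = b[16] = 0.

0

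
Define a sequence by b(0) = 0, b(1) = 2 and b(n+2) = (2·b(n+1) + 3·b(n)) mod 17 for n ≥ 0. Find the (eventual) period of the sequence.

b(0) = 0,  b(1) = 2,  b(2) = 4,  b(3) = 14,  b(4) = 6,  b(5) = 3,  b(6) = 7,  b(7) = 6,  b(8) = 16,  b(9) = 16,  b(10) = 12,  b(11) = 4,  b(12) = 10,  b(13) = 15,  b(14) = 9,  b(15) = 12,  b(16) = 0,  b(17) = 2.
The sequence repeats with period 16.

16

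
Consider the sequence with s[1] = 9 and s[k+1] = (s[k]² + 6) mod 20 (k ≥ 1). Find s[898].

Listing terms: s[1] = 9,  s[2] = 7,  s[3] = 15,  s[4] = 11,  s[5] = 7.
Since s[5] = s[2] = 7, the sequence is eventually periodic: after a pre-period of length 1 it cycles with period 3.
For k ≥ 2, s[k] depends only on (k - 2) mod 3. (898 - 2) mod 3 = 2, so s[898] = s[4] = 11.

11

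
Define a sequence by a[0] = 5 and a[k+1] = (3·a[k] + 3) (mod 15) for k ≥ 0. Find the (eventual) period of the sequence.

a[0] = 5,  a[1] = 3,  a[2] = 12,  a[3] = 9,  a[4] = 0,  a[5] = 3.
Since a[5] = a[1] = 3, the sequence is eventually periodic: after a pre-period of length 1 it cycles with period 4.

4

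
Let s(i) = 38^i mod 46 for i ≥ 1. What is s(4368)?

8

s(1) = 38,  s(2) = 18,  s(3) = 40,  s(4) = 2,  s(5) = 30,  s(6) = 36,  s(7) = 34,  s(8) = 4,  s(9) = 14,  s(10) = 26,  s(11) = 22,  s(12) = 8,  s(13) = 28,  s(14) = 6,  s(15) = 44,  s(16) = 16,  s(17) = 10,  s(18) = 12,  s(19) = 42,  s(20) = 32,  s(21) = 20,  s(22) = 24,  s(23) = 38.
The sequence repeats with period 22.
(4368 - 1) mod 22 = 11, so s(4368) = s(12) = 8.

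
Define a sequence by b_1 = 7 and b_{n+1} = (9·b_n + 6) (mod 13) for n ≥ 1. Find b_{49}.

7

Listing terms: b_1 = 7; b_2 = 4; b_3 = 3; b_4 = 7.
Since b_4 = b_1 = 7, the sequence is periodic with period 3.
So b_{49} = b_{1 + ((49-1) mod 3)} = b_1 = 7.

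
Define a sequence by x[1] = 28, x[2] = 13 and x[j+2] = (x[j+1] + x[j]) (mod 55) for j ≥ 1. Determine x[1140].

40

Computing terms: x[1] = 28,  x[2] = 13,  x[3] = 41,  x[4] = 54,  x[5] = 40,  x[6] = 39,  x[7] = 24,  x[8] = 8,  x[9] = 32,  x[10] = 40,  x[11] = 17,  x[12] = 2,  x[13] = 19,  x[14] = 21,  x[15] = 40,  x[16] = 6,  x[17] = 46,  x[18] = 52,  x[19] = 43,  x[20] = 40,  x[21] = 28,  x[22] = 13.
Since (x[21], x[22]) = (x[1], x[2]) = (28, 13) (two consecutive terms determine the rest), the sequence is periodic with period 20.
So x[1140] = x[1 + ((1140-1) mod 20)] = x[20] = 40.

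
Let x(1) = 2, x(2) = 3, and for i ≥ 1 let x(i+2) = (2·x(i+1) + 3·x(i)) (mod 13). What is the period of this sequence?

6

We have x(1) = 2,  x(2) = 3,  x(3) = 12,  x(4) = 7,  x(5) = 11,  x(6) = 4,  x(7) = 2,  x(8) = 3.
The sequence repeats with period 6.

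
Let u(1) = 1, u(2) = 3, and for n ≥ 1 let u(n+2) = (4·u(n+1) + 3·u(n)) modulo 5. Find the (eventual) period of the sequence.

24

Computing terms: u(1) = 1, u(2) = 3, u(3) = 0, u(4) = 4, u(5) = 1, u(6) = 1, u(7) = 2, u(8) = 1, u(9) = 0, u(10) = 3, u(11) = 2, u(12) = 2, u(13) = 4, u(14) = 2, u(15) = 0, u(16) = 1, u(17) = 4, u(18) = 4, u(19) = 3, u(20) = 4, u(21) = 0, u(22) = 2, u(23) = 3, u(24) = 3, u(25) = 1, u(26) = 3.
The sequence repeats with period 24.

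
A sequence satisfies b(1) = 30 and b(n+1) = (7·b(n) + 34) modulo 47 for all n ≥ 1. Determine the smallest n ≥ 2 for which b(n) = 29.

7

Computing terms: b(1) = 30,  b(2) = 9,  b(3) = 3,  b(4) = 8,  b(5) = 43,  b(6) = 6,  b(7) = 29,  b(8) = 2,  b(9) = 1,  b(10) = 41,  b(11) = 39,  b(12) = 25,  b(13) = 21,  b(14) = 40,  b(15) = 32,  b(16) = 23,  b(17) = 7,  b(18) = 36,  b(19) = 4,  b(20) = 15,  b(21) = 45,  b(22) = 20,  b(23) = 33,  b(24) = 30.
Since b(24) = b(1) = 30, the sequence is periodic with period 23.
The value 29 first appears (with n ≥ 2) at b(7).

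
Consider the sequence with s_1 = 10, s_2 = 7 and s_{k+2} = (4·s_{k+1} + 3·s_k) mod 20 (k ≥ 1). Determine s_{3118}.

19

We have s_1 = 10, s_2 = 7, s_3 = 18, s_4 = 13, s_5 = 6, s_6 = 3, s_7 = 10, s_8 = 9, s_9 = 6, s_{10} = 11, s_{11} = 2, s_{12} = 1, s_{13} = 10, s_{14} = 3, s_{15} = 2, s_{16} = 17, s_{17} = 14, s_{18} = 7, s_{19} = 10, s_{20} = 1, s_{21} = 14, s_{22} = 19, s_{23} = 18, s_{24} = 9, s_{25} = 10, s_{26} = 7.
The sequence repeats with period 24.
(3118 - 1) mod 24 = 21, so s_{3118} = s_{22} = 19.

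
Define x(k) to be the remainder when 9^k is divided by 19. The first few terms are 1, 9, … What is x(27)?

1

x(0) = 1; x(1) = 9; x(2) = 5; x(3) = 7; x(4) = 6; x(5) = 16; x(6) = 11; x(7) = 4; x(8) = 17; x(9) = 1.
The sequence repeats with period 9.
So x(27) = x(0 + ((27-0) mod 9)) = x(0) = 1.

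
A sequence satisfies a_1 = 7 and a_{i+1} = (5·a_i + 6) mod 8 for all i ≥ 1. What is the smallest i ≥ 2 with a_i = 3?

3

We have a_1 = 7; a_2 = 1; a_3 = 3; a_4 = 5; a_5 = 7.
The sequence repeats with period 4.
The value 3 first appears (with i ≥ 2) at a_3.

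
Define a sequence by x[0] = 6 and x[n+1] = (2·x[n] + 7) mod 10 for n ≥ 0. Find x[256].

Computing terms: x[0] = 6,  x[1] = 9,  x[2] = 5,  x[3] = 7,  x[4] = 1,  x[5] = 9.
Since x[5] = x[1] = 9, the sequence is eventually periodic: after a pre-period of length 1 it cycles with period 4.
For n ≥ 1, x[n] depends only on (n - 1) mod 4. (256 - 1) mod 4 = 3, so x[256] = x[4] = 1.

1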